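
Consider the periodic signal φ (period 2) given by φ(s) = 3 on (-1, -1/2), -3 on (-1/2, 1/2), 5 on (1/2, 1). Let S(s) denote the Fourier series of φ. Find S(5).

s = 5 differs from s = 1 by 2 full period(s), and the series is 2-periodic.
At s = 1 the one-sided limits are φ(1^-) = 5 and φ(1^+) = 3.
By Dirichlet's theorem the series converges to their average, [(5) + (3)]/2 = 4.

4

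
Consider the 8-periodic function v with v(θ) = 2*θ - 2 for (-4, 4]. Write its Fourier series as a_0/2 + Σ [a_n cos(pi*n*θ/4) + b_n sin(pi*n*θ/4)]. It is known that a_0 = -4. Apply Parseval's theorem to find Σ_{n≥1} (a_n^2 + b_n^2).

128/3

Parseval: a_0^2/2 + Σ_{n≥1} (a_n^2+b_n^2) = 1/4 ∫_{-4}^{4} v(θ)^2 dθ = 152/3.
Subtract a_0^2/2 = 8: Σ (a_n^2+b_n^2) = 128/3.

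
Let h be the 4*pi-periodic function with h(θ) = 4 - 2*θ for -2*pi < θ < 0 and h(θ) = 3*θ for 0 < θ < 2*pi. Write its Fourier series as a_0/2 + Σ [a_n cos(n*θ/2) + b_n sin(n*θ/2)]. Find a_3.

a_3 = (1/(2*pi)) ∫_{-2*pi}^{2*pi} h(θ) cos(3*θ/2) dθ.
Split the integral at the breakpoints.
Integrating by parts (boundary term plus one more integral), an antiderivative of (4 - 2*θ) cos(3*θ/2) is -4*θ*sin(3*θ/2)/3 + 8*sin(3*θ/2)/3 - 8*cos(3*θ/2)/9; evaluating from -2*pi to 0: ∫_{-2*pi}^{0} (4 - 2*θ) cos(3*θ/2) dθ = (-8/9) - (8/9) = -16/9.
Integrating by parts (boundary term plus one more integral), an antiderivative of (3*θ) cos(3*θ/2) is 2*θ*sin(3*θ/2) + 4*cos(3*θ/2)/3; evaluating from 0 to 2*pi: ∫_{0}^{2*pi} (3*θ) cos(3*θ/2) dθ = (-4/3) - (4/3) = -8/3.
Summing the pieces and multiplying by (1/(2*pi)) gives a_3 = -20/(9*pi).

-20/(9*pi)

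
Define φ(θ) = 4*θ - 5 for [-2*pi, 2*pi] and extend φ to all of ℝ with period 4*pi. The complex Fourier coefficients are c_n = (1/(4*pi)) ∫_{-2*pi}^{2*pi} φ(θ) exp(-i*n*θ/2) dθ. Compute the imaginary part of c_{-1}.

Since φ is real-valued, Im(c_{-1}) = -(1/(4*pi)) ∫_{-2*pi}^{2*pi} φ(θ) sin(-θ/2) dθ = b_{1}/2.
Integrating by parts (boundary term plus one more integral), an antiderivative of (4*θ - 5) sin(-θ/2) is 8*θ*cos(θ/2) - 16*sin(θ/2) - 10*cos(θ/2); evaluating from -2*pi to 2*pi: ∫_{-2*pi}^{2*pi} (4*θ - 5) sin(-θ/2) dθ = (10 - 16*pi) - (10 + 16*pi) = -32*pi.
Hence Im(c_{-1}) = (-1/(4*pi))·(-32*pi) = 8.

8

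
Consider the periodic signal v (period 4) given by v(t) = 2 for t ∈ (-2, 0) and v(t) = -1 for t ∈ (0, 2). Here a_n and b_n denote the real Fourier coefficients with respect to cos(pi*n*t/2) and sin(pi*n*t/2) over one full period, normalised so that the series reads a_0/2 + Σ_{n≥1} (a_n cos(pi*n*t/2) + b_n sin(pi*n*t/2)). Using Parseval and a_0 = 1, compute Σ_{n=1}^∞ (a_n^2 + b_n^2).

Parseval: a_0^2/2 + Σ_{n≥1} (a_n^2+b_n^2) = 1/2 ∫_{-2}^{2} v(t)^2 dt = 5.
Subtract a_0^2/2 = 1/2: Σ (a_n^2+b_n^2) = 9/2.

9/2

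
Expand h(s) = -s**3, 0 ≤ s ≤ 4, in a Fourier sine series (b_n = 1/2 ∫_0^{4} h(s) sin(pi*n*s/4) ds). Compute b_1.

b_1 = 1/2 ∫_0^{4} (-s**3) sin(pi*s/4) ds.
Integrating by parts three times (tabular method), an antiderivative of (-s**3) sin(pi*s/4) is 4*s**3*cos(pi*s/4)/pi - 48*s**2*sin(pi*s/4)/pi**2 - 384*s*cos(pi*s/4)/pi**3 + 1536*sin(pi*s/4)/pi**4; evaluating from 0 to 4: ∫_{0}^{4} (-s**3) sin(pi*s/4) ds = (-256/pi + 1536/pi**3) - (0) = -256/pi + 1536/pi**3.
Hence b_1 = (1/2)·(-256/pi + 1536/pi**3) = -128/pi + 768/pi**3.

-128/pi + 768/pi**3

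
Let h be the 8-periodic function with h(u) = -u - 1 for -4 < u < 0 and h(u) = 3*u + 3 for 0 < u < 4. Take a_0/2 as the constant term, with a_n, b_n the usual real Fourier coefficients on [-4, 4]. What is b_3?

b_3 = 1/4 ∫_{-4}^{4} h(u) sin(3*pi*u/4) du.
Split the integral at the breakpoints.
Integrating by parts (boundary term plus one more integral), an antiderivative of (-u - 1) sin(3*pi*u/4) is 4*u*cos(3*pi*u/4)/(3*pi) - 16*sin(3*pi*u/4)/(9*pi**2) + 4*cos(3*pi*u/4)/(3*pi); evaluating from -4 to 0: ∫_{-4}^{0} (-u - 1) sin(3*pi*u/4) du = (4/(3*pi)) - (4/pi) = -8/(3*pi).
Integrating by parts (boundary term plus one more integral), an antiderivative of (3*u + 3) sin(3*pi*u/4) is -4*u*cos(3*pi*u/4)/pi + 16*sin(3*pi*u/4)/(3*pi**2) - 4*cos(3*pi*u/4)/pi; evaluating from 0 to 4: ∫_{0}^{4} (3*u + 3) sin(3*pi*u/4) du = (20/pi) - (-4/pi) = 24/pi.
Summing the pieces and multiplying by (1/4) gives b_3 = 16/(3*pi).

16/(3*pi)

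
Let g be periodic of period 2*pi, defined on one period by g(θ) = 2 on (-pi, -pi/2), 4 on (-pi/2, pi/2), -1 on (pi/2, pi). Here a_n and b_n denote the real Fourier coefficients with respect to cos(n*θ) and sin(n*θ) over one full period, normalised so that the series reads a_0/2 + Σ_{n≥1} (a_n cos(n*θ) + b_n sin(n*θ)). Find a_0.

9/2

a_0 = 1/pi ∫_{-pi}^{pi} g(θ) dθ = 1/pi · (9*pi/2) = 9/2.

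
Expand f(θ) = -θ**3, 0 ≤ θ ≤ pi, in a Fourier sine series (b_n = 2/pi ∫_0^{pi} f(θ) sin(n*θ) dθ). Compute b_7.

12/343 - 2*pi**2/7

b_7 = 2/pi ∫_0^{pi} (-θ**3) sin(7*θ) dθ.
Integrating by parts three times (tabular method), an antiderivative of (-θ**3) sin(7*θ) is θ**3*cos(7*θ)/7 - 3*θ**2*sin(7*θ)/49 - 6*θ*cos(7*θ)/343 + 6*sin(7*θ)/2401; evaluating from 0 to pi: ∫_{0}^{pi} (-θ**3) sin(7*θ) dθ = (pi*(6 - 49*pi**2)/343) - (0) = pi*(6 - 49*pi**2)/343.
Hence b_7 = (2/pi)·(pi*(6 - 49*pi**2)/343) = 12/343 - 2*pi**2/7.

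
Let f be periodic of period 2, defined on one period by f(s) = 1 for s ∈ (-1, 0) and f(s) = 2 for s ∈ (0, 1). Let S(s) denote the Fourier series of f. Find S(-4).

3/2

s = -4 differs from s = 0 by -2 full period(s), and the series is 2-periodic.
At s = 0 the one-sided limits are f(0^-) = 1 and f(0^+) = 2.
By Dirichlet's theorem the series converges to their average, [(1) + (2)]/2 = 3/2.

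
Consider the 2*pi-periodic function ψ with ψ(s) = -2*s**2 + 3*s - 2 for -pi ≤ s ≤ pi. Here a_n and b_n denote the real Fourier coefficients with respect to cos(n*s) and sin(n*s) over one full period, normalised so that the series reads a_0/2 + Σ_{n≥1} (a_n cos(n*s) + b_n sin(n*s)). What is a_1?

8

a_1 = 1/pi ∫_{-pi}^{pi} ψ(s) cos(s) ds.
Integrating by parts twice (tabular method), an antiderivative of (-2*s**2 + 3*s - 2) cos(s) is -2*s**2*sin(s) + 3*s*sin(s) - 4*s*cos(s) + 2*sin(s) + 3*cos(s); evaluating from -pi to pi: ∫_{-pi}^{pi} (-2*s**2 + 3*s - 2) cos(s) ds = (-3 + 4*pi) - (-4*pi - 3) = 8*pi.
Hence a_1 = (1/pi)·(8*pi) = 8.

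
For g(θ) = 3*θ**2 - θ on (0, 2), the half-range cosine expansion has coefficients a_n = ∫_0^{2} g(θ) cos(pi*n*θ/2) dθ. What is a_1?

-40/pi**2

a_1 = ∫_0^{2} (3*θ**2 - θ) cos(pi*θ/2) dθ.
Integrating by parts twice (tabular method), an antiderivative of (3*θ**2 - θ) cos(pi*θ/2) is 6*θ**2*sin(pi*θ/2)/pi - 2*θ*sin(pi*θ/2)/pi + 24*θ*cos(pi*θ/2)/pi**2 - 48*sin(pi*θ/2)/pi**3 - 4*cos(pi*θ/2)/pi**2; evaluating from 0 to 2: ∫_{0}^{2} (3*θ**2 - θ) cos(pi*θ/2) dθ = (-44/pi**2) - (-4/pi**2) = -40/pi**2.
Hence a_1 = -40/pi**2.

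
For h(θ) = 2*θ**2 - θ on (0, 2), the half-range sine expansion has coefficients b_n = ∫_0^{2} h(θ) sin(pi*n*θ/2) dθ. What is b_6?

-2/pi

b_6 = ∫_0^{2} (2*θ**2 - θ) sin(3*pi*θ) dθ.
Integrating by parts twice (tabular method), an antiderivative of (2*θ**2 - θ) sin(3*pi*θ) is -2*θ**2*cos(3*pi*θ)/(3*pi) + 4*θ*sin(3*pi*θ)/(9*pi**2) + θ*cos(3*pi*θ)/(3*pi) - sin(3*pi*θ)/(9*pi**2) + 4*cos(3*pi*θ)/(27*pi**3); evaluating from 0 to 2: ∫_{0}^{2} (2*θ**2 - θ) sin(3*pi*θ) dθ = (-2/pi + 4/(27*pi**3)) - (4/(27*pi**3)) = -2/pi.
Hence b_6 = -2/pi.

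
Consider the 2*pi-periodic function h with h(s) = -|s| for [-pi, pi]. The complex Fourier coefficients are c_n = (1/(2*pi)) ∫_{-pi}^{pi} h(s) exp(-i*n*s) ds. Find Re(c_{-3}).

Since h is real-valued, Re(c_{-3}) = (1/(2*pi)) ∫_{-pi}^{pi} h(s) cos(-3*s) ds = a_{3}/2.
h is even and cos(-3*s) is even, so the integrand is even: ∫_{-pi}^{pi} h(s) cos(-3*s) ds = 2∫_0^{pi} h(s) cos(-3*s) ds.
Integrating by parts (boundary term plus one more integral), an antiderivative of (-s) cos(-3*s) is -s*sin(3*s)/3 - cos(3*s)/9; evaluating from 0 to pi: ∫_{0}^{pi} (-s) cos(-3*s) ds = (1/9) - (-1/9) = 2/9.
So ∫_{-pi}^{pi} h(s) cos(-3*s) ds = 4/9.
Hence Re(c_{-3}) = (1/(2*pi))·(4/9) = 2/(9*pi).

2/(9*pi)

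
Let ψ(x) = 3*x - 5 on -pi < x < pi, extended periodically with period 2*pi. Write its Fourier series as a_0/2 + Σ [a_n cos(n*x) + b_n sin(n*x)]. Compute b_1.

b_1 = 1/pi ∫_{-pi}^{pi} ψ(x) sin(x) dx.
Integrating by parts (boundary term plus one more integral), an antiderivative of (3*x - 5) sin(x) is -3*x*cos(x) + 3*sin(x) + 5*cos(x); evaluating from -pi to pi: ∫_{-pi}^{pi} (3*x - 5) sin(x) dx = (-5 + 3*pi) - (-3*pi - 5) = 6*pi.
Hence b_1 = (1/pi)·(6*pi) = 6.

6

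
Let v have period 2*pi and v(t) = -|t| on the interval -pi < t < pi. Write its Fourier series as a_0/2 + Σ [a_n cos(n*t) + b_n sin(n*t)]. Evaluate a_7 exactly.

a_7 = 1/pi ∫_{-pi}^{pi} v(t) cos(7*t) dt.
v is even and cos(7*t) is even, so the integrand is even and a_7 = 2/pi ∫_0^{pi} v(t) cos(7*t) dt.
Integrating by parts (boundary term plus one more integral), an antiderivative of (-t) cos(7*t) is -t*sin(7*t)/7 - cos(7*t)/49; evaluating from 0 to pi: ∫_{0}^{pi} (-t) cos(7*t) dt = (1/49) - (-1/49) = 2/49.
Hence a_7 = (2/pi)·(2/49) = 4/(49*pi).

4/(49*pi)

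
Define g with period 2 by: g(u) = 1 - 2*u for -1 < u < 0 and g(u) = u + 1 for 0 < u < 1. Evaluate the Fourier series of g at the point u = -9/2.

2

u = -9/2 differs from u = -1/2 by -2 full period(s), and the series is 2-periodic.
g is continuous at u = -1/2 with value 2, so the series converges to 2 there.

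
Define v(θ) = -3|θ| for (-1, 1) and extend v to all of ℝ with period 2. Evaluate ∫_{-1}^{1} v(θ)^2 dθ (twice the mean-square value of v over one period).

6

∫_{-1}^{1} v(θ)^2 dθ = 6.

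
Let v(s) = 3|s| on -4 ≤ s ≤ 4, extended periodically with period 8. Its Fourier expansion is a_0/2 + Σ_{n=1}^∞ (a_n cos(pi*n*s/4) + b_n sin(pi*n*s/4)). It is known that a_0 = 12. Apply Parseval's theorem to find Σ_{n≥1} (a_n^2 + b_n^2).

Parseval: a_0^2/2 + Σ_{n≥1} (a_n^2+b_n^2) = 1/4 ∫_{-4}^{4} v(s)^2 ds = 96.
Subtract a_0^2/2 = 72: Σ (a_n^2+b_n^2) = 24.

24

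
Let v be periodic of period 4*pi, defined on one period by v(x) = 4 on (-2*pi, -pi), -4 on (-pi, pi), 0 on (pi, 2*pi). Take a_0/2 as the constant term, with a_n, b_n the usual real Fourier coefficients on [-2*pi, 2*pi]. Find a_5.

a_5 = (1/(2*pi)) ∫_{-2*pi}^{2*pi} v(x) cos(5*x/2) dx.
Split the integral at the breakpoints.
Directly, an antiderivative of (4) cos(5*x/2) is 8*sin(5*x/2)/5; evaluating from -2*pi to -pi: ∫_{-2*pi}^{-pi} (4) cos(5*x/2) dx = (-8/5) - (0) = -8/5.
Directly, an antiderivative of (-4) cos(5*x/2) is -8*sin(5*x/2)/5; evaluating from -pi to pi: ∫_{-pi}^{pi} (-4) cos(5*x/2) dx = (-8/5) - (8/5) = -16/5.
∫_{pi}^{2*pi} (0) cos(5*x/2) dx = 0.
Summing the pieces and multiplying by (1/(2*pi)) gives a_5 = -12/(5*pi).

-12/(5*pi)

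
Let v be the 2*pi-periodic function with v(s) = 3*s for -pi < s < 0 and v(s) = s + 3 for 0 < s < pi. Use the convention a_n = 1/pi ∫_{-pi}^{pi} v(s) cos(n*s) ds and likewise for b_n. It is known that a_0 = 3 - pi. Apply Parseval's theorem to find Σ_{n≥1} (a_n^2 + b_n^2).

9/2 + 6*pi + 17*pi**2/6

Parseval: a_0^2/2 + Σ_{n≥1} (a_n^2+b_n^2) = 1/pi ∫_{-pi}^{pi} v(s)^2 ds = 9 + 3*pi + 10*pi**2/3.
Subtract a_0^2/2 = (3 - pi)**2/2: Σ (a_n^2+b_n^2) = 9/2 + 6*pi + 17*pi**2/6.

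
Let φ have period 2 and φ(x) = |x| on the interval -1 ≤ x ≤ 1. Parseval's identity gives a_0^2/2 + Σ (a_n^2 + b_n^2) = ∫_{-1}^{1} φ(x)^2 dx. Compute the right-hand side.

∫_{-1}^{1} φ(x)^2 dx = 2/3.

2/3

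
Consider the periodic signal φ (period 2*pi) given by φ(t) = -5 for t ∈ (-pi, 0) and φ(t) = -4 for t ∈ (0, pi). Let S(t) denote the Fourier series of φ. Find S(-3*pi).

t = -3*pi differs from t = -pi by -1 full period(s), and the series is 2*pi-periodic.
At t = -pi the one-sided limits are φ(-pi^-) = -4 and φ(-pi^+) = -5.
By Dirichlet's theorem the series converges to their average, [(-4) + (-5)]/2 = -9/2.

-9/2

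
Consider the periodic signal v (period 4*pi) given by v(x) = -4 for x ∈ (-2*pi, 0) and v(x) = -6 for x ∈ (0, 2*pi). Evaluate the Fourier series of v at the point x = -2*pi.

-5

x = -2*pi differs from x = 2*pi by -1 full period(s), and the series is 4*pi-periodic.
At x = 2*pi the one-sided limits are v(2*pi^-) = -6 and v(2*pi^+) = -4.
By Dirichlet's theorem the series converges to their average, [(-6) + (-4)]/2 = -5.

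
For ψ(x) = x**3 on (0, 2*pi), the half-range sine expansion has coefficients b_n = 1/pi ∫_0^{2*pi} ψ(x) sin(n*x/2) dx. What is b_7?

b_7 = 1/pi ∫_0^{2*pi} (x**3) sin(7*x/2) dx.
Integrating by parts three times (tabular method), an antiderivative of (x**3) sin(7*x/2) is -2*x**3*cos(7*x/2)/7 + 12*x**2*sin(7*x/2)/49 + 48*x*cos(7*x/2)/343 - 96*sin(7*x/2)/2401; evaluating from 0 to 2*pi: ∫_{0}^{2*pi} (x**3) sin(7*x/2) dx = (16*pi*(-6 + 49*pi**2)/343) - (0) = 16*pi*(-6 + 49*pi**2)/343.
Hence b_7 = (1/pi)·(16*pi*(-6 + 49*pi**2)/343) = -96/343 + 16*pi**2/7.

-96/343 + 16*pi**2/7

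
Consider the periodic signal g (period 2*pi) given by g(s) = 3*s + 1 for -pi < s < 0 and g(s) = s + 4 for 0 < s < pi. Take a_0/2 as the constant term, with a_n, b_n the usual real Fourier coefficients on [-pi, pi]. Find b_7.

b_7 = 1/pi ∫_{-pi}^{pi} g(s) sin(7*s) ds.
Split the integral at the breakpoints.
Integrating by parts (boundary term plus one more integral), an antiderivative of (3*s + 1) sin(7*s) is -3*s*cos(7*s)/7 + 3*sin(7*s)/49 - cos(7*s)/7; evaluating from -pi to 0: ∫_{-pi}^{0} (3*s + 1) sin(7*s) ds = (-1/7) - (1/7 - 3*pi/7) = -2/7 + 3*pi/7.
Integrating by parts (boundary term plus one more integral), an antiderivative of (s + 4) sin(7*s) is -s*cos(7*s)/7 + sin(7*s)/49 - 4*cos(7*s)/7; evaluating from 0 to pi: ∫_{0}^{pi} (s + 4) sin(7*s) ds = (pi/7 + 4/7) - (-4/7) = pi/7 + 8/7.
Summing the pieces and multiplying by (1/pi) gives b_7 = 2*(3 + 2*pi)/(7*pi).

2*(3 + 2*pi)/(7*pi)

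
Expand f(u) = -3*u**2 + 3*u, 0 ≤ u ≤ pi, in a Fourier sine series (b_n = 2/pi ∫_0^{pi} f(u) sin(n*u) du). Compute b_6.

-1 + pi

b_6 = 2/pi ∫_0^{pi} (-3*u**2 + 3*u) sin(6*u) du.
Integrating by parts twice (tabular method), an antiderivative of (-3*u**2 + 3*u) sin(6*u) is u**2*cos(6*u)/2 - u*sin(6*u)/6 - u*cos(6*u)/2 + sin(6*u)/12 - cos(6*u)/36; evaluating from 0 to pi: ∫_{0}^{pi} (-3*u**2 + 3*u) sin(6*u) du = (-pi/2 - 1/36 + pi**2/2) - (-1/36) = pi*(-1 + pi)/2.
Hence b_6 = (2/pi)·(pi*(-1 + pi)/2) = -1 + pi.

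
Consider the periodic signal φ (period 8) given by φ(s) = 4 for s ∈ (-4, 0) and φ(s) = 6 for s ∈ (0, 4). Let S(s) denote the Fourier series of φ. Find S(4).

s = 4 differs from s = -4 by 1 full period(s), and the series is 8-periodic.
At s = -4 the one-sided limits are φ(-4^-) = 6 and φ(-4^+) = 4.
By Dirichlet's theorem the series converges to their average, [(6) + (4)]/2 = 5.

5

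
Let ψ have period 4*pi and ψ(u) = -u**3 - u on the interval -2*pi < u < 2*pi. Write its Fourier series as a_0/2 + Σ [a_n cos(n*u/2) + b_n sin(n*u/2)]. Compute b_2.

-10 + 8*pi**2

b_2 = (1/(2*pi)) ∫_{-2*pi}^{2*pi} ψ(u) sin(u) du.
ψ is odd and sin(u) is odd, so the integrand is even and b_2 = 1/pi ∫_0^{2*pi} ψ(u) sin(u) du.
Integrating by parts three times (tabular method), an antiderivative of (-u**3 - u) sin(u) is u**3*cos(u) - 3*u**2*sin(u) - 5*u*cos(u) + 5*sin(u); evaluating from 0 to 2*pi: ∫_{0}^{2*pi} (-u**3 - u) sin(u) du = (-10*pi + 8*pi**3) - (0) = -10*pi + 8*pi**3.
Hence b_2 = (1/pi)·(-10*pi + 8*pi**3) = -10 + 8*pi**2.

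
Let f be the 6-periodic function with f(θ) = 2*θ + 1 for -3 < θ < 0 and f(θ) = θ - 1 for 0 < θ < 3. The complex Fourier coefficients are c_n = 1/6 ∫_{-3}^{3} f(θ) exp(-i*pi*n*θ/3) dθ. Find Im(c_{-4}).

-9/(8*pi)

Since f is real-valued, Im(c_{-4}) = -1/6 ∫_{-3}^{3} f(θ) sin(-4*pi*θ/3) dθ = b_{4}/2.
Split the integral at the breakpoints.
Integrating by parts (boundary term plus one more integral), an antiderivative of (2*θ + 1) sin(-4*pi*θ/3) is 3*θ*cos(4*pi*θ/3)/(2*pi) - 9*sin(4*pi*θ/3)/(8*pi**2) + 3*cos(4*pi*θ/3)/(4*pi); evaluating from -3 to 0: ∫_{-3}^{0} (2*θ + 1) sin(-4*pi*θ/3) dθ = (3/(4*pi)) - (-15/(4*pi)) = 9/(2*pi).
Integrating by parts (boundary term plus one more integral), an antiderivative of (θ - 1) sin(-4*pi*θ/3) is 3*θ*cos(4*pi*θ/3)/(4*pi) - 9*sin(4*pi*θ/3)/(16*pi**2) - 3*cos(4*pi*θ/3)/(4*pi); evaluating from 0 to 3: ∫_{0}^{3} (θ - 1) sin(-4*pi*θ/3) dθ = (3/(2*pi)) - (-3/(4*pi)) = 9/(4*pi).
So ∫_{-3}^{3} f(θ) sin(-4*pi*θ/3) dθ = 27/(4*pi).
Hence Im(c_{-4}) = (-1/6)·(27/(4*pi)) = -9/(8*pi).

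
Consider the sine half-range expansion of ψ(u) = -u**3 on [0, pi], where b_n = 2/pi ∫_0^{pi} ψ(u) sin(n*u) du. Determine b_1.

b_1 = 2/pi ∫_0^{pi} (-u**3) sin(u) du.
Integrating by parts three times (tabular method), an antiderivative of (-u**3) sin(u) is u**3*cos(u) - 3*u**2*sin(u) - 6*u*cos(u) + 6*sin(u); evaluating from 0 to pi: ∫_{0}^{pi} (-u**3) sin(u) du = (pi*(6 - pi**2)) - (0) = pi*(6 - pi**2).
Hence b_1 = (2/pi)·(pi*(6 - pi**2)) = 12 - 2*pi**2.

12 - 2*pi**2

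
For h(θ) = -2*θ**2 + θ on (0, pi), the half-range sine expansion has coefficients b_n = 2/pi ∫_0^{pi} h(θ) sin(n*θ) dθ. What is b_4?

-1/2 + pi

b_4 = 2/pi ∫_0^{pi} (-2*θ**2 + θ) sin(4*θ) dθ.
Integrating by parts twice (tabular method), an antiderivative of (-2*θ**2 + θ) sin(4*θ) is θ**2*cos(4*θ)/2 - θ*sin(4*θ)/4 - θ*cos(4*θ)/4 + sin(4*θ)/16 - cos(4*θ)/16; evaluating from 0 to pi: ∫_{0}^{pi} (-2*θ**2 + θ) sin(4*θ) dθ = (-pi/4 - 1/16 + pi**2/2) - (-1/16) = pi*(-1 + 2*pi)/4.
Hence b_4 = (2/pi)·(pi*(-1 + 2*pi)/4) = -1/2 + pi.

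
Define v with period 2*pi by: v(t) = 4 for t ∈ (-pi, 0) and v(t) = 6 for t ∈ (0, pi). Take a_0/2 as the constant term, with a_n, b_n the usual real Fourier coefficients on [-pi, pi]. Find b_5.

4/(5*pi)

b_5 = 1/pi ∫_{-pi}^{pi} v(t) sin(5*t) dt.
Split the integral at the breakpoints.
Directly, an antiderivative of (4) sin(5*t) is -4*cos(5*t)/5; evaluating from -pi to 0: ∫_{-pi}^{0} (4) sin(5*t) dt = (-4/5) - (4/5) = -8/5.
Directly, an antiderivative of (6) sin(5*t) is -6*cos(5*t)/5; evaluating from 0 to pi: ∫_{0}^{pi} (6) sin(5*t) dt = (6/5) - (-6/5) = 12/5.
Summing the pieces and multiplying by (1/pi) gives b_5 = 4/(5*pi).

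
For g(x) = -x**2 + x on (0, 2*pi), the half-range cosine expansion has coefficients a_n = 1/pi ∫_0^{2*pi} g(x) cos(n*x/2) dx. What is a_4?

a_4 = 1/pi ∫_0^{2*pi} (-x**2 + x) cos(2*x) dx.
Integrating by parts twice (tabular method), an antiderivative of (-x**2 + x) cos(2*x) is -x**2*sin(2*x)/2 + x*sin(2*x)/2 - x*cos(2*x)/2 + sin(2*x)/4 + cos(2*x)/4; evaluating from 0 to 2*pi: ∫_{0}^{2*pi} (-x**2 + x) cos(2*x) dx = (1/4 - pi) - (1/4) = -pi.
Hence a_4 = (1/pi)·(-pi) = -1.

-1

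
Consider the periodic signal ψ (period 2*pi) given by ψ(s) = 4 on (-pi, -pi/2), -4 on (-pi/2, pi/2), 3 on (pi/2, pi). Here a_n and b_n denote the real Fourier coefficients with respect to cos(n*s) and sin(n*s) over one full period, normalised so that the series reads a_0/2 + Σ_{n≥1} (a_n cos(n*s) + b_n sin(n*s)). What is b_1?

b_1 = 1/pi ∫_{-pi}^{pi} ψ(s) sin(s) ds.
Split the integral at the breakpoints.
Directly, an antiderivative of (4) sin(s) is -4*cos(s); evaluating from -pi to -pi/2: ∫_{-pi}^{-pi/2} (4) sin(s) ds = (0) - (4) = -4.
Directly, an antiderivative of (-4) sin(s) is 4*cos(s); evaluating from -pi/2 to pi/2: ∫_{-pi/2}^{pi/2} (-4) sin(s) ds = (0) - (0) = 0.
Directly, an antiderivative of (3) sin(s) is -3*cos(s); evaluating from pi/2 to pi: ∫_{pi/2}^{pi} (3) sin(s) ds = (3) - (0) = 3.
Summing the pieces and multiplying by (1/pi) gives b_1 = -1/pi.

-1/pi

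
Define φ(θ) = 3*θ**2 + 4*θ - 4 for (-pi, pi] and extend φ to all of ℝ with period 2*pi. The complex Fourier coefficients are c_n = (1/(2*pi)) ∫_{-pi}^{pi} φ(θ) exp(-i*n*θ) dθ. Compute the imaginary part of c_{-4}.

-1

Since φ is real-valued, Im(c_{-4}) = -(1/(2*pi)) ∫_{-pi}^{pi} φ(θ) sin(-4*θ) dθ = b_{4}/2.
Integrating by parts twice (tabular method), an antiderivative of (3*θ**2 + 4*θ - 4) sin(-4*θ) is 3*θ**2*cos(4*θ)/4 - 3*θ*sin(4*θ)/8 + θ*cos(4*θ) - sin(4*θ)/4 - 35*cos(4*θ)/32; evaluating from -pi to pi: ∫_{-pi}^{pi} (3*θ**2 + 4*θ - 4) sin(-4*θ) dθ = (-35/32 + pi + 3*pi**2/4) - (-pi - 35/32 + 3*pi**2/4) = 2*pi.
Hence Im(c_{-4}) = (-1/(2*pi))·(2*pi) = -1.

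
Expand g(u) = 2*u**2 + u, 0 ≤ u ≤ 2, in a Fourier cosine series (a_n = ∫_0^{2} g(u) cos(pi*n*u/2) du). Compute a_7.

a_7 = ∫_0^{2} (2*u**2 + u) cos(7*pi*u/2) du.
Integrating by parts twice (tabular method), an antiderivative of (2*u**2 + u) cos(7*pi*u/2) is 4*u**2*sin(7*pi*u/2)/(7*pi) + 2*u*sin(7*pi*u/2)/(7*pi) + 16*u*cos(7*pi*u/2)/(49*pi**2) - 32*sin(7*pi*u/2)/(343*pi**3) + 4*cos(7*pi*u/2)/(49*pi**2); evaluating from 0 to 2: ∫_{0}^{2} (2*u**2 + u) cos(7*pi*u/2) du = (-36/(49*pi**2)) - (4/(49*pi**2)) = -40/(49*pi**2).
Hence a_7 = -40/(49*pi**2).

-40/(49*pi**2)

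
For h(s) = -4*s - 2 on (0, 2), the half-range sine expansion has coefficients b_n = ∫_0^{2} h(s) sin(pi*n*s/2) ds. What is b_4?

4/pi

b_4 = ∫_0^{2} (-4*s - 2) sin(2*pi*s) ds.
Integrating by parts (boundary term plus one more integral), an antiderivative of (-4*s - 2) sin(2*pi*s) is 2*s*cos(2*pi*s)/pi - sin(2*pi*s)/pi**2 + cos(2*pi*s)/pi; evaluating from 0 to 2: ∫_{0}^{2} (-4*s - 2) sin(2*pi*s) ds = (5/pi) - (1/pi) = 4/pi.
Hence b_4 = 4/pi.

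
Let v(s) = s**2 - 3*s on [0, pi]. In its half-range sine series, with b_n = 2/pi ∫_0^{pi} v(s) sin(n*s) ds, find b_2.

b_2 = 2/pi ∫_0^{pi} (s**2 - 3*s) sin(2*s) ds.
Integrating by parts twice (tabular method), an antiderivative of (s**2 - 3*s) sin(2*s) is -s**2*cos(2*s)/2 + s*sin(2*s)/2 + 3*s*cos(2*s)/2 - 3*sin(2*s)/4 + cos(2*s)/4; evaluating from 0 to pi: ∫_{0}^{pi} (s**2 - 3*s) sin(2*s) ds = (-pi**2/2 + 1/4 + 3*pi/2) - (1/4) = pi*(3 - pi)/2.
Hence b_2 = (2/pi)·(pi*(3 - pi)/2) = 3 - pi.

3 - pi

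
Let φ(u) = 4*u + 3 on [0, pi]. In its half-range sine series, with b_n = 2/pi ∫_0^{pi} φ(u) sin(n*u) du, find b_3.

4/pi + 8/3

b_3 = 2/pi ∫_0^{pi} (4*u + 3) sin(3*u) du.
Integrating by parts (boundary term plus one more integral), an antiderivative of (4*u + 3) sin(3*u) is -4*u*cos(3*u)/3 + 4*sin(3*u)/9 - cos(3*u); evaluating from 0 to pi: ∫_{0}^{pi} (4*u + 3) sin(3*u) du = (1 + 4*pi/3) - (-1) = 2 + 4*pi/3.
Hence b_3 = (2/pi)·(2 + 4*pi/3) = 4/pi + 8/3.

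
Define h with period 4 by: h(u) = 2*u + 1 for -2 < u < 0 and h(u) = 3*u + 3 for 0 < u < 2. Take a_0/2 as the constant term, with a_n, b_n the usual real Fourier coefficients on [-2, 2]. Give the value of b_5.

b_5 = 1/2 ∫_{-2}^{2} h(u) sin(5*pi*u/2) du.
Split the integral at the breakpoints.
Integrating by parts (boundary term plus one more integral), an antiderivative of (2*u + 1) sin(5*pi*u/2) is -4*u*cos(5*pi*u/2)/(5*pi) + 8*sin(5*pi*u/2)/(25*pi**2) - 2*cos(5*pi*u/2)/(5*pi); evaluating from -2 to 0: ∫_{-2}^{0} (2*u + 1) sin(5*pi*u/2) du = (-2/(5*pi)) - (-6/(5*pi)) = 4/(5*pi).
Integrating by parts (boundary term plus one more integral), an antiderivative of (3*u + 3) sin(5*pi*u/2) is -6*u*cos(5*pi*u/2)/(5*pi) + 12*sin(5*pi*u/2)/(25*pi**2) - 6*cos(5*pi*u/2)/(5*pi); evaluating from 0 to 2: ∫_{0}^{2} (3*u + 3) sin(5*pi*u/2) du = (18/(5*pi)) - (-6/(5*pi)) = 24/(5*pi).
Summing the pieces and multiplying by (1/2) gives b_5 = 14/(5*pi).

14/(5*pi)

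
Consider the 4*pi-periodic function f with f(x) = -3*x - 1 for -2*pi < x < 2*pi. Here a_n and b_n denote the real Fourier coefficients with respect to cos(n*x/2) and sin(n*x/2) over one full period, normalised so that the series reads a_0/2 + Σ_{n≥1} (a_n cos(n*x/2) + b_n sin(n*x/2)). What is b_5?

b_5 = (1/(2*pi)) ∫_{-2*pi}^{2*pi} f(x) sin(5*x/2) dx.
Integrating by parts (boundary term plus one more integral), an antiderivative of (-3*x - 1) sin(5*x/2) is 6*x*cos(5*x/2)/5 - 12*sin(5*x/2)/25 + 2*cos(5*x/2)/5; evaluating from -2*pi to 2*pi: ∫_{-2*pi}^{2*pi} (-3*x - 1) sin(5*x/2) dx = (-12*pi/5 - 2/5) - (-2/5 + 12*pi/5) = -24*pi/5.
Hence b_5 = (1/(2*pi))·(-24*pi/5) = -12/5.

-12/5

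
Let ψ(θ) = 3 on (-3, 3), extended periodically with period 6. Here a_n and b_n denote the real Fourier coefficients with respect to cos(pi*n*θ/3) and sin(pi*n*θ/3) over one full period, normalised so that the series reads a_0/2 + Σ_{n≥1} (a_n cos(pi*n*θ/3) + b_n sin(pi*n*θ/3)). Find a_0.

a_0 = 1/3 ∫_{-3}^{3} ψ(θ) dθ = 1/3 · (18) = 6.

6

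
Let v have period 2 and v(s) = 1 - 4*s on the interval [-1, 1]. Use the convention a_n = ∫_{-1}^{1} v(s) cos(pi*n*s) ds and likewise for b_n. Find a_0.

2

a_0 = ∫_{-1}^{1} v(s) ds = 2.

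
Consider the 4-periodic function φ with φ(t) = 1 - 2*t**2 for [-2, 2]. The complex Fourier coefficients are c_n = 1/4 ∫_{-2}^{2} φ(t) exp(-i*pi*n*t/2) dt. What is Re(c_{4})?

-1/pi**2

Since φ is real-valued, Re(c_{4}) = 1/4 ∫_{-2}^{2} φ(t) cos(2*pi*t) dt = a_{4}/2.
φ is even and cos(2*pi*t) is even, so the integrand is even: ∫_{-2}^{2} φ(t) cos(2*pi*t) dt = 2∫_0^{2} φ(t) cos(2*pi*t) dt.
Integrating by parts twice (tabular method), an antiderivative of (1 - 2*t**2) cos(2*pi*t) is -t**2*sin(2*pi*t)/pi - t*cos(2*pi*t)/pi**2 + sin(2*pi*t)/(2*pi**3) + sin(2*pi*t)/(2*pi); evaluating from 0 to 2: ∫_{0}^{2} (1 - 2*t**2) cos(2*pi*t) dt = (-2/pi**2) - (0) = -2/pi**2.
So ∫_{-2}^{2} φ(t) cos(2*pi*t) dt = -4/pi**2.
Hence Re(c_{4}) = (1/4)·(-4/pi**2) = -1/pi**2.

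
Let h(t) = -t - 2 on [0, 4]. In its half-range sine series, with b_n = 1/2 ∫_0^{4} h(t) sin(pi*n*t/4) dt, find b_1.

b_1 = 1/2 ∫_0^{4} (-t - 2) sin(pi*t/4) dt.
Integrating by parts (boundary term plus one more integral), an antiderivative of (-t - 2) sin(pi*t/4) is 4*t*cos(pi*t/4)/pi - 16*sin(pi*t/4)/pi**2 + 8*cos(pi*t/4)/pi; evaluating from 0 to 4: ∫_{0}^{4} (-t - 2) sin(pi*t/4) dt = (-24/pi) - (8/pi) = -32/pi.
Hence b_1 = (1/2)·(-32/pi) = -16/pi.

-16/pi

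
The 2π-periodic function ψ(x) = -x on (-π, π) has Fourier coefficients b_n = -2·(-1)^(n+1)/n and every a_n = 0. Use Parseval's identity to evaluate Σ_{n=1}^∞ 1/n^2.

pi**2/6

Parseval: Σ b_n^2 = (1/π) ∫_{-π}^{π} ψ(x)^2 dx = 2*pi**2/3.
Σ b_n^2 = Σ 4/n^2, so Σ 1/n^2 = (2*pi**2/3)/4 = pi**2/6.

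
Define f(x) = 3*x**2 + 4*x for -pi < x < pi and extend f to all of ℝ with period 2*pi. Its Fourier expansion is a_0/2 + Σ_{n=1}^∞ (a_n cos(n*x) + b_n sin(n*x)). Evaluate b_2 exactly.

b_2 = 1/pi ∫_{-pi}^{pi} f(x) sin(2*x) dx.
Integrating by parts twice (tabular method), an antiderivative of (3*x**2 + 4*x) sin(2*x) is -3*x**2*cos(2*x)/2 + 3*x*sin(2*x)/2 - 2*x*cos(2*x) + sin(2*x) + 3*cos(2*x)/4; evaluating from -pi to pi: ∫_{-pi}^{pi} (3*x**2 + 4*x) sin(2*x) dx = (-3*pi**2/2 - 2*pi + 3/4) - (-3*pi**2/2 + 3/4 + 2*pi) = -4*pi.
Hence b_2 = (1/pi)·(-4*pi) = -4.

-4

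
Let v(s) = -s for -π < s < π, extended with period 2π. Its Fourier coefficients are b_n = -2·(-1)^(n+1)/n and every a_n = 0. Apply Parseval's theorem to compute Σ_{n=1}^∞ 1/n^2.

Parseval: Σ b_n^2 = (1/π) ∫_{-π}^{π} v(s)^2 ds = 2*pi**2/3.
Σ b_n^2 = Σ 4/n^2, so Σ 1/n^2 = (2*pi**2/3)/4 = pi**2/6.

pi**2/6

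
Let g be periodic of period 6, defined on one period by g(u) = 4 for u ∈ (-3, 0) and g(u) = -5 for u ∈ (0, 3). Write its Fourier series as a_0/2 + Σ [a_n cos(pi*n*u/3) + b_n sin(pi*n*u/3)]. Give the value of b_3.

b_3 = 1/3 ∫_{-3}^{3} g(u) sin(pi*u) du.
Split the integral at the breakpoints.
Directly, an antiderivative of (4) sin(pi*u) is -4*cos(pi*u)/pi; evaluating from -3 to 0: ∫_{-3}^{0} (4) sin(pi*u) du = (-4/pi) - (4/pi) = -8/pi.
Directly, an antiderivative of (-5) sin(pi*u) is 5*cos(pi*u)/pi; evaluating from 0 to 3: ∫_{0}^{3} (-5) sin(pi*u) du = (-5/pi) - (5/pi) = -10/pi.
Summing the pieces and multiplying by (1/3) gives b_3 = -6/pi.

-6/pi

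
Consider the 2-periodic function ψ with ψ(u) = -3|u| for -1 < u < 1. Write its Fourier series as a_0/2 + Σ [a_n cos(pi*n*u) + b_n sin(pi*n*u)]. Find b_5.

0

b_5 = ∫_{-1}^{1} ψ(u) sin(5*pi*u) du.
ψ is even and sin(5*pi*u) is odd, so the integrand is odd over a symmetric interval and the integral vanishes.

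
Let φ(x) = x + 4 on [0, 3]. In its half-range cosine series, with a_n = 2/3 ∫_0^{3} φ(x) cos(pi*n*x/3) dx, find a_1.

-12/pi**2

a_1 = 2/3 ∫_0^{3} (x + 4) cos(pi*x/3) dx.
Integrating by parts (boundary term plus one more integral), an antiderivative of (x + 4) cos(pi*x/3) is 3*x*sin(pi*x/3)/pi + 12*sin(pi*x/3)/pi + 9*cos(pi*x/3)/pi**2; evaluating from 0 to 3: ∫_{0}^{3} (x + 4) cos(pi*x/3) dx = (-9/pi**2) - (9/pi**2) = -18/pi**2.
Hence a_1 = (2/3)·(-18/pi**2) = -12/pi**2.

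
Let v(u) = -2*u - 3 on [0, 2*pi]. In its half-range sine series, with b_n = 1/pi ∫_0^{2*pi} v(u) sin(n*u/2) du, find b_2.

b_2 = 1/pi ∫_0^{2*pi} (-2*u - 3) sin(u) du.
Integrating by parts (boundary term plus one more integral), an antiderivative of (-2*u - 3) sin(u) is 2*u*cos(u) - 2*sin(u) + 3*cos(u); evaluating from 0 to 2*pi: ∫_{0}^{2*pi} (-2*u - 3) sin(u) du = (3 + 4*pi) - (3) = 4*pi.
Hence b_2 = (1/pi)·(4*pi) = 4.

4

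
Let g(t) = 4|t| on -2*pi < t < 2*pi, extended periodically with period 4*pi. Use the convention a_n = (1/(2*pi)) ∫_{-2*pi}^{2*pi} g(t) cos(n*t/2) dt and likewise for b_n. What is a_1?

a_1 = (1/(2*pi)) ∫_{-2*pi}^{2*pi} g(t) cos(t/2) dt.
g is even and cos(t/2) is even, so the integrand is even and a_1 = 1/pi ∫_0^{2*pi} g(t) cos(t/2) dt.
Integrating by parts (boundary term plus one more integral), an antiderivative of (4*t) cos(t/2) is 8*t*sin(t/2) + 16*cos(t/2); evaluating from 0 to 2*pi: ∫_{0}^{2*pi} (4*t) cos(t/2) dt = (-16) - (16) = -32.
Hence a_1 = (1/pi)·(-32) = -32/pi.

-32/pi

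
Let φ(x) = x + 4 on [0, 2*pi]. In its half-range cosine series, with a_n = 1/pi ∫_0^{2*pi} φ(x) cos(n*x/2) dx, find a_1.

a_1 = 1/pi ∫_0^{2*pi} (x + 4) cos(x/2) dx.
Integrating by parts (boundary term plus one more integral), an antiderivative of (x + 4) cos(x/2) is 2*x*sin(x/2) + 8*sin(x/2) + 4*cos(x/2); evaluating from 0 to 2*pi: ∫_{0}^{2*pi} (x + 4) cos(x/2) dx = (-4) - (4) = -8.
Hence a_1 = (1/pi)·(-8) = -8/pi.

-8/pi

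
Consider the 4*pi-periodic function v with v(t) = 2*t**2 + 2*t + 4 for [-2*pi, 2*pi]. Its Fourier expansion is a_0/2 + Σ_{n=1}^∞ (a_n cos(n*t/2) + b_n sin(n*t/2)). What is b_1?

8

b_1 = (1/(2*pi)) ∫_{-2*pi}^{2*pi} v(t) sin(t/2) dt.
Integrating by parts twice (tabular method), an antiderivative of (2*t**2 + 2*t + 4) sin(t/2) is -4*t**2*cos(t/2) + 16*t*sin(t/2) - 4*t*cos(t/2) + 8*sin(t/2) + 24*cos(t/2); evaluating from -2*pi to 2*pi: ∫_{-2*pi}^{2*pi} (2*t**2 + 2*t + 4) sin(t/2) dt = (-24 + 8*pi + 16*pi**2) - (-8*pi - 24 + 16*pi**2) = 16*pi.
Hence b_1 = (1/(2*pi))·(16*pi) = 8.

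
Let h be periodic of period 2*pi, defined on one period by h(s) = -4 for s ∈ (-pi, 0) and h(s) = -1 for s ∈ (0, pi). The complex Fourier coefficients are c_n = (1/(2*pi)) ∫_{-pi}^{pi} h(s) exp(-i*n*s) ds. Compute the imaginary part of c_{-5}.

Since h is real-valued, Im(c_{-5}) = -(1/(2*pi)) ∫_{-pi}^{pi} h(s) sin(-5*s) ds = b_{5}/2.
Split the integral at the breakpoints.
Directly, an antiderivative of (-4) sin(-5*s) is -4*cos(5*s)/5; evaluating from -pi to 0: ∫_{-pi}^{0} (-4) sin(-5*s) ds = (-4/5) - (4/5) = -8/5.
Directly, an antiderivative of (-1) sin(-5*s) is -cos(5*s)/5; evaluating from 0 to pi: ∫_{0}^{pi} (-1) sin(-5*s) ds = (1/5) - (-1/5) = 2/5.
So ∫_{-pi}^{pi} h(s) sin(-5*s) ds = -6/5.
Hence Im(c_{-5}) = (-1/(2*pi))·(-6/5) = 3/(5*pi).

3/(5*pi)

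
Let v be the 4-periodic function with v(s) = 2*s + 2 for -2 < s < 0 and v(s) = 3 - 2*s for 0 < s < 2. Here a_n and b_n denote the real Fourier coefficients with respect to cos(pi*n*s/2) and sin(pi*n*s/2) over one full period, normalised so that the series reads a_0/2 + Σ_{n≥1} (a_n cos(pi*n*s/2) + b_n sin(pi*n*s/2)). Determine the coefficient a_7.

16/(49*pi**2)

a_7 = 1/2 ∫_{-2}^{2} v(s) cos(7*pi*s/2) ds.
Split the integral at the breakpoints.
Integrating by parts (boundary term plus one more integral), an antiderivative of (2*s + 2) cos(7*pi*s/2) is 4*s*sin(7*pi*s/2)/(7*pi) + 4*sin(7*pi*s/2)/(7*pi) + 8*cos(7*pi*s/2)/(49*pi**2); evaluating from -2 to 0: ∫_{-2}^{0} (2*s + 2) cos(7*pi*s/2) ds = (8/(49*pi**2)) - (-8/(49*pi**2)) = 16/(49*pi**2).
Integrating by parts (boundary term plus one more integral), an antiderivative of (3 - 2*s) cos(7*pi*s/2) is -4*s*sin(7*pi*s/2)/(7*pi) + 6*sin(7*pi*s/2)/(7*pi) - 8*cos(7*pi*s/2)/(49*pi**2); evaluating from 0 to 2: ∫_{0}^{2} (3 - 2*s) cos(7*pi*s/2) ds = (8/(49*pi**2)) - (-8/(49*pi**2)) = 16/(49*pi**2).
Summing the pieces and multiplying by (1/2) gives a_7 = 16/(49*pi**2).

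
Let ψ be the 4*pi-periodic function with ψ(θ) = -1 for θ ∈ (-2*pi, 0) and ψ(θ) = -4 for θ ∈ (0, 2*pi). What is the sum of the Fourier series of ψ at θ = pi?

-4

ψ is continuous at θ = pi with value -4, so the series converges to -4 there.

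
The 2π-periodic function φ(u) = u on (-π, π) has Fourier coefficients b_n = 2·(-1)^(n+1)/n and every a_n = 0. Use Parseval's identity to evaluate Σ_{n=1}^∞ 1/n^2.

Parseval: Σ b_n^2 = (1/π) ∫_{-π}^{π} φ(u)^2 du = 2*pi**2/3.
Σ b_n^2 = Σ 4/n^2, so Σ 1/n^2 = (2*pi**2/3)/4 = pi**2/6.

pi**2/6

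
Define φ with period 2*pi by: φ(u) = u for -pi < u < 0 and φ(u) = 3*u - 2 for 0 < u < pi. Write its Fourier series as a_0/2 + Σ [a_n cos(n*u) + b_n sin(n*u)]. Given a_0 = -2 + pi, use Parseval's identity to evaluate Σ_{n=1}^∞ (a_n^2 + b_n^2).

Parseval: a_0^2/2 + Σ_{n≥1} (a_n^2+b_n^2) = 1/pi ∫_{-pi}^{pi} φ(u)^2 du = -6*pi + 4 + 10*pi**2/3.
Subtract a_0^2/2 = (2 - pi)**2/2: Σ (a_n^2+b_n^2) = -4*pi + 2 + 17*pi**2/6.

-4*pi + 2 + 17*pi**2/6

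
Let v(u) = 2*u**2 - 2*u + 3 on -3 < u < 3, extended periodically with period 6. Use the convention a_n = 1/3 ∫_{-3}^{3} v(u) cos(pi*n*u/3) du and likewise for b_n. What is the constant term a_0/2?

a_0 = 1/3 ∫_{-3}^{3} v(u) du = 1/3 · (54) = 18.
So the constant term a_0/2 = 9.

9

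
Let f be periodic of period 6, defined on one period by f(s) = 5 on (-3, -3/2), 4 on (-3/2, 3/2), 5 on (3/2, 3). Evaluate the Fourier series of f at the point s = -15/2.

s = -15/2 differs from s = -3/2 by -1 full period(s), and the series is 6-periodic.
At s = -3/2 the one-sided limits are f(-3/2^-) = 5 and f(-3/2^+) = 4.
By Dirichlet's theorem the series converges to their average, [(5) + (4)]/2 = 9/2.

9/2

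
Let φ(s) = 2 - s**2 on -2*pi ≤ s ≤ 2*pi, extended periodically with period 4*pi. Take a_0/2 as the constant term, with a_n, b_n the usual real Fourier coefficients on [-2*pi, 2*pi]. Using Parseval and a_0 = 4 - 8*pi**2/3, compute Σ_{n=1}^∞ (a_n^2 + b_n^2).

128*pi**4/45

Parseval: a_0^2/2 + Σ_{n≥1} (a_n^2+b_n^2) = (1/(2*pi)) ∫_{-2*pi}^{2*pi} φ(s)^2 ds = -32*pi**2/3 + 8 + 32*pi**4/5.
Subtract a_0^2/2 = 8*(3 - 2*pi**2)**2/9: Σ (a_n^2+b_n^2) = 128*pi**4/45.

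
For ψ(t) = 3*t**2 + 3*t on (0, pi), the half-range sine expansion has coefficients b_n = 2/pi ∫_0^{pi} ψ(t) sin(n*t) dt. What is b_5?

6*(-4 + 25*pi + 25*pi**2)/(125*pi)

b_5 = 2/pi ∫_0^{pi} (3*t**2 + 3*t) sin(5*t) dt.
Integrating by parts twice (tabular method), an antiderivative of (3*t**2 + 3*t) sin(5*t) is -3*t**2*cos(5*t)/5 + 6*t*sin(5*t)/25 - 3*t*cos(5*t)/5 + 3*sin(5*t)/25 + 6*cos(5*t)/125; evaluating from 0 to pi: ∫_{0}^{pi} (3*t**2 + 3*t) sin(5*t) dt = (-6/125 + 3*pi/5 + 3*pi**2/5) - (6/125) = -12/125 + 3*pi/5 + 3*pi**2/5.
Hence b_5 = (2/pi)·(-12/125 + 3*pi/5 + 3*pi**2/5) = 6*(-4 + 25*pi + 25*pi**2)/(125*pi).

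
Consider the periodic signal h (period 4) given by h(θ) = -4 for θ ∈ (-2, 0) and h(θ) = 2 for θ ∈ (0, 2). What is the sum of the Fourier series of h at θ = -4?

θ = -4 differs from θ = 0 by -1 full period(s), and the series is 4-periodic.
At θ = 0 the one-sided limits are h(0^-) = -4 and h(0^+) = 2.
By Dirichlet's theorem the series converges to their average, [(-4) + (2)]/2 = -1.

-1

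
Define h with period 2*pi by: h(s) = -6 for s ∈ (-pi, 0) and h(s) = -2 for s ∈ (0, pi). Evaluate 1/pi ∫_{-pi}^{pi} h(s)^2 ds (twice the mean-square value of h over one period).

1/pi ∫_{-pi}^{pi} h(s)^2 ds = 1/pi · (40*pi) = 40.

40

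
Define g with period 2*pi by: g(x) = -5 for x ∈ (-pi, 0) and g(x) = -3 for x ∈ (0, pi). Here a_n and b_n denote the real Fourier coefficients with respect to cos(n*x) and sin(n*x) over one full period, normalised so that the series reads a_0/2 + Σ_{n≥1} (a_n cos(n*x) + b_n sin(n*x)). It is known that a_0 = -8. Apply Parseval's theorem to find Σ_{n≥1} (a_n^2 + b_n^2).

Parseval: a_0^2/2 + Σ_{n≥1} (a_n^2+b_n^2) = 1/pi ∫_{-pi}^{pi} g(x)^2 dx = 34.
Subtract a_0^2/2 = 32: Σ (a_n^2+b_n^2) = 2.

2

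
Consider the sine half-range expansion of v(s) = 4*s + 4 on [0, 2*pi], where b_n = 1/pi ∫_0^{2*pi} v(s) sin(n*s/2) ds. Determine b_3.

16*(1 + pi)/(3*pi)

b_3 = 1/pi ∫_0^{2*pi} (4*s + 4) sin(3*s/2) ds.
Integrating by parts (boundary term plus one more integral), an antiderivative of (4*s + 4) sin(3*s/2) is -8*s*cos(3*s/2)/3 + 16*sin(3*s/2)/9 - 8*cos(3*s/2)/3; evaluating from 0 to 2*pi: ∫_{0}^{2*pi} (4*s + 4) sin(3*s/2) ds = (8/3 + 16*pi/3) - (-8/3) = 16/3 + 16*pi/3.
Hence b_3 = (1/pi)·(16/3 + 16*pi/3) = 16*(1 + pi)/(3*pi).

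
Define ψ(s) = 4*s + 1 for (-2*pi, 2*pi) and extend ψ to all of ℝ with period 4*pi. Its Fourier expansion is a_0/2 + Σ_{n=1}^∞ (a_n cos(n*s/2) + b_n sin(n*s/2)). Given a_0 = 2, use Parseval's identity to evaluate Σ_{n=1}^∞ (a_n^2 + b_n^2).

Parseval: a_0^2/2 + Σ_{n≥1} (a_n^2+b_n^2) = (1/(2*pi)) ∫_{-2*pi}^{2*pi} ψ(s)^2 ds = 2 + 128*pi**2/3.
Subtract a_0^2/2 = 2: Σ (a_n^2+b_n^2) = 128*pi**2/3.

128*pi**2/3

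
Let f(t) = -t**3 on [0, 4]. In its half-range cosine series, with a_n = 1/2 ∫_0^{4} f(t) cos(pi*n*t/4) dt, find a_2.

a_2 = 1/2 ∫_0^{4} (-t**3) cos(pi*t/2) dt.
Integrating by parts three times (tabular method), an antiderivative of (-t**3) cos(pi*t/2) is -2*t**3*sin(pi*t/2)/pi - 12*t**2*cos(pi*t/2)/pi**2 + 48*t*sin(pi*t/2)/pi**3 + 96*cos(pi*t/2)/pi**4; evaluating from 0 to 4: ∫_{0}^{4} (-t**3) cos(pi*t/2) dt = (96*(1 - 2*pi**2)/pi**4) - (96/pi**4) = -192/pi**2.
Hence a_2 = (1/2)·(-192/pi**2) = -96/pi**2.

-96/pi**2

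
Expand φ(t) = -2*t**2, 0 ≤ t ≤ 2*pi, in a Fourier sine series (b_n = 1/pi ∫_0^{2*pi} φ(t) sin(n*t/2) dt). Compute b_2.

b_2 = 1/pi ∫_0^{2*pi} (-2*t**2) sin(t) dt.
Integrating by parts twice (tabular method), an antiderivative of (-2*t**2) sin(t) is 2*t**2*cos(t) - 4*t*sin(t) - 4*cos(t); evaluating from 0 to 2*pi: ∫_{0}^{2*pi} (-2*t**2) sin(t) dt = (-4 + 8*pi**2) - (-4) = 8*pi**2.
Hence b_2 = (1/pi)·(8*pi**2) = 8*pi.

8*pi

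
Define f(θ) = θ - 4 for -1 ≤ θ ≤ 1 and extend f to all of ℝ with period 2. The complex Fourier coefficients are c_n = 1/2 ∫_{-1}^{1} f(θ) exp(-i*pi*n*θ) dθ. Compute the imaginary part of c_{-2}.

Since f is real-valued, Im(c_{-2}) = -1/2 ∫_{-1}^{1} f(θ) sin(-2*pi*θ) dθ = b_{2}/2.
Integrating by parts (boundary term plus one more integral), an antiderivative of (θ - 4) sin(-2*pi*θ) is θ*cos(2*pi*θ)/(2*pi) - sin(2*pi*θ)/(4*pi**2) - 2*cos(2*pi*θ)/pi; evaluating from -1 to 1: ∫_{-1}^{1} (θ - 4) sin(-2*pi*θ) dθ = (-3/(2*pi)) - (-5/(2*pi)) = 1/pi.
Hence Im(c_{-2}) = (-1/2)·(1/pi) = -1/(2*pi).

-1/(2*pi)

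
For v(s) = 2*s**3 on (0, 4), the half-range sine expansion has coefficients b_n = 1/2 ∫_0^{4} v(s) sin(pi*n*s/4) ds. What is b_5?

256*(-6 + 25*pi**2)/(125*pi**3)

b_5 = 1/2 ∫_0^{4} (2*s**3) sin(5*pi*s/4) ds.
Integrating by parts three times (tabular method), an antiderivative of (2*s**3) sin(5*pi*s/4) is -8*s**3*cos(5*pi*s/4)/(5*pi) + 96*s**2*sin(5*pi*s/4)/(25*pi**2) + 768*s*cos(5*pi*s/4)/(125*pi**3) - 3072*sin(5*pi*s/4)/(625*pi**4); evaluating from 0 to 4: ∫_{0}^{4} (2*s**3) sin(5*pi*s/4) ds = (512*(-6 + 25*pi**2)/(125*pi**3)) - (0) = 512*(-6 + 25*pi**2)/(125*pi**3).
Hence b_5 = (1/2)·(512*(-6 + 25*pi**2)/(125*pi**3)) = 256*(-6 + 25*pi**2)/(125*pi**3).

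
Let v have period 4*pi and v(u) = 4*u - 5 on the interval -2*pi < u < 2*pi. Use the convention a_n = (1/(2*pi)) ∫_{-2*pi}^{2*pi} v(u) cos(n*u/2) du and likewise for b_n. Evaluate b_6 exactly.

-8/3

b_6 = (1/(2*pi)) ∫_{-2*pi}^{2*pi} v(u) sin(3*u) du.
Integrating by parts (boundary term plus one more integral), an antiderivative of (4*u - 5) sin(3*u) is -4*u*cos(3*u)/3 + 4*sin(3*u)/9 + 5*cos(3*u)/3; evaluating from -2*pi to 2*pi: ∫_{-2*pi}^{2*pi} (4*u - 5) sin(3*u) du = (5/3 - 8*pi/3) - (5/3 + 8*pi/3) = -16*pi/3.
Hence b_6 = (1/(2*pi))·(-16*pi/3) = -8/3.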